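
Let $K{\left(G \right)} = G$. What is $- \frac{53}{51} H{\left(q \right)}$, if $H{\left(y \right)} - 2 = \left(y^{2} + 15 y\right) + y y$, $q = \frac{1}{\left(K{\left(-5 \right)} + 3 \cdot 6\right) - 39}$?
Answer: $- \frac{12773}{8619} \approx -1.482$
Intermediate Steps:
$q = - \frac{1}{26}$ ($q = \frac{1}{\left(-5 + 3 \cdot 6\right) - 39} = \frac{1}{\left(-5 + 18\right) - 39} = \frac{1}{13 - 39} = \frac{1}{-26} = - \frac{1}{26} \approx -0.038462$)
$H{\left(y \right)} = 2 + 2 y^{2} + 15 y$ ($H{\left(y \right)} = 2 + \left(\left(y^{2} + 15 y\right) + y y\right) = 2 + \left(\left(y^{2} + 15 y\right) + y^{2}\right) = 2 + \left(2 y^{2} + 15 y\right) = 2 + 2 y^{2} + 15 y$)
$- \frac{53}{51} H{\left(q \right)} = - \frac{53}{51} \left(2 + 2 \left(- \frac{1}{26}\right)^{2} + 15 \left(- \frac{1}{26}\right)\right) = - \frac{53}{51} \left(2 + 2 \cdot \frac{1}{676} - \frac{15}{26}\right) = \left(-1\right) \frac{53}{51} \left(2 + \frac{1}{338} - \frac{15}{26}\right) = \left(- \frac{53}{51}\right) \frac{241}{169} = - \frac{12773}{8619}$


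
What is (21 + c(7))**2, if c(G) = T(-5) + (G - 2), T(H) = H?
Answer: 441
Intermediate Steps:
c(G) = -7 + G (c(G) = -5 + (G - 2) = -5 + (-2 + G) = -7 + G)
(21 + c(7))**2 = (21 + (-7 + 7))**2 = (21 + 0)**2 = 21**2 = 441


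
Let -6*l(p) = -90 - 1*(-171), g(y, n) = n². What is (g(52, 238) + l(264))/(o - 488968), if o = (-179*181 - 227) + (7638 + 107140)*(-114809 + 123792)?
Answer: 113261/2061058360 ≈ 5.4953e-5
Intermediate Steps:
l(p) = -27/2 (l(p) = -(-90 - 1*(-171))/6 = -(-90 + 171)/6 = -⅙*81 = -27/2)
o = 1031018148 (o = (-32399 - 227) + 114778*8983 = -32626 + 1031050774 = 1031018148)
(g(52, 238) + l(264))/(o - 488968) = (238² - 27/2)/(1031018148 - 488968) = (56644 - 27/2)/1030529180 = (113261/2)*(1/1030529180) = 113261/2061058360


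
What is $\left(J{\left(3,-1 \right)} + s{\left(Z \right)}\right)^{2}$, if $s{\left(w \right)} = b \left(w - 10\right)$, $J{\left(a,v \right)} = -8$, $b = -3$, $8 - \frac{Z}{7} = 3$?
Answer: $6889$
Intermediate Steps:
$Z = 35$ ($Z = 56 - 21 = 35$)
$s{\left(w \right)} = 30 - 3 w$ ($s{\left(w \right)} = - 3 \left(w - 10\right) = - 3 \left(-10 + w\right) = 30 - 3 w$)
$\left(J{\left(3,-1 \right)} + s{\left(Z \right)}\right)^{2} = \left(-8 + \left(30 - 105\right)\right)^{2} = \left(-8 - 75\right)^{2} = \left(-83\right)^{2} = 6889$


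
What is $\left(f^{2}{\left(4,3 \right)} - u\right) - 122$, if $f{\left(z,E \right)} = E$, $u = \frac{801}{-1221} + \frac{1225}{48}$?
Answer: $- \frac{2693327}{19536} \approx -137.86$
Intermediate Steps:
$u = \frac{485759}{19536}$ ($u = 801 \left(- \frac{1}{1221}\right) + 1225 \cdot \frac{1}{48} = - \frac{267}{407} + \frac{1225}{48} = \frac{485759}{19536} \approx 24.865$)
$\left(f^{2}{\left(4,3 \right)} - u\right) - 122 = \left(3^{2} - \frac{485759}{19536}\right) - 122 = \left(9 - \frac{485759}{19536}\right) - 122 = - \frac{309935}{19536} - 122 = - \frac{2693327}{19536}$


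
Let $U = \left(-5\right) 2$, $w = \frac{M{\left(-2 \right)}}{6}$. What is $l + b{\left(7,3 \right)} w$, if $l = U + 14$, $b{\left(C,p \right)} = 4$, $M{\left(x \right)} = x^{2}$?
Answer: $\frac{20}{3} \approx 6.6667$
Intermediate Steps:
$w = \frac{2}{3}$ ($w = \frac{\left(-2\right)^{2}}{6} = 4 \cdot \frac{1}{6} = \frac{2}{3} \approx 0.66667$)
$U = -10$
$l = 4$ ($l = -10 + 14 = 4$)
$l + b{\left(7,3 \right)} w = 4 + 4 \cdot \frac{2}{3} = 4 + \frac{8}{3} = \frac{20}{3}$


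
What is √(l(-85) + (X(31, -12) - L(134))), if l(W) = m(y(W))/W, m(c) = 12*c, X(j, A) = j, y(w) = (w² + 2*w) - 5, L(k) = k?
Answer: I*√317407/17 ≈ 33.141*I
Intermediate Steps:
y(w) = -5 + w² + 2*w
l(W) = (-60 + 12*W² + 24*W)/W (l(W) = (12*(-5 + W² + 2*W))/W = (-60 + 12*W² + 24*W)/W)
√(l(-85) + (X(31, -12) - L(134))) = √((24 - 60/(-85) + 12*(-85)) + (31 - 1*134)) = √((24 - 60*(-1/85) - 1020) + (31 - 134)) = √((24 + 12/17 - 1020) - 103) = √(-16920/17 - 103) = √(-18671/17) = I*√317407/17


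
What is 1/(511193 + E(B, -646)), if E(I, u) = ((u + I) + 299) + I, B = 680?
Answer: 1/512206 ≈ 1.9523e-6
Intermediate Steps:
E(I, u) = 299 + u + 2*I (E(I, u) = ((I + u) + 299) + I = (299 + I + u) + I = 299 + u + 2*I)
1/(511193 + E(B, -646)) = 1/(511193 + (299 - 646 + 2*680)) = 1/(511193 + (299 - 646 + 1360)) = 1/(511193 + 1013) = 1/512206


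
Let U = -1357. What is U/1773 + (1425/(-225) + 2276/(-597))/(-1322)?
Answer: -353417159/466437294 ≈ -0.75770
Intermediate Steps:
U/1773 + (1425/(-225) + 2276/(-597))/(-1322) = -1357/1773 + (1425/(-225) + 2276/(-597))/(-1322) = -1357*1/1773 + (1425*(-1/225) + 2276*(-1/597))*(-1/1322) = -1357/1773 + (-19/3 - 2276/597)*(-1/1322) = -1357/1773 - 2019/199*(-1/1322) = -1357/1773 + 2019/263078 = -353417159/466437294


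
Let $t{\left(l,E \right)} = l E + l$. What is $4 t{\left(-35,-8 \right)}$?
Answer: $980$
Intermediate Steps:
$t{\left(l,E \right)} = l + E l$ ($t{\left(l,E \right)} = E l + l = l + E l$)
$4 t{\left(-35,-8 \right)} = 4 \left(- 35 \left(1 - 8\right)\right) = 4 \left(\left(-35\right) \left(-7\right)\right) = 4 \cdot 245 = 980$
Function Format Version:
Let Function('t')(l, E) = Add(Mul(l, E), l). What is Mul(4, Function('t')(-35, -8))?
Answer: 980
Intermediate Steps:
Function('t')(l, E) = Add(l, Mul(E, l)) (Function('t')(l, E) = Add(Mul(E, l), l) = Add(l, Mul(E, l)))
Mul(4, Function('t')(-35, -8)) = Mul(4, Mul(-35, Add(1, -8))) = Mul(4, Mul(-35, -7)) = Mul(4, 245) = 980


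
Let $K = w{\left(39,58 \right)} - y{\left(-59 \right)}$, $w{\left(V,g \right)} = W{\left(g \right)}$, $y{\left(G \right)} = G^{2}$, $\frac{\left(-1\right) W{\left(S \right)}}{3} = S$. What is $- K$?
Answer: $3655$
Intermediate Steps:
$W{\left(S \right)} = - 3 S$
$w{\left(V,g \right)} = - 3 g$
$K = -3655$ ($K = \left(-3\right) 58 - \left(-59\right)^{2} = -174 - 3481 = -3655$)
$- K = \left(-1\right) \left(-3655\right) = 3655$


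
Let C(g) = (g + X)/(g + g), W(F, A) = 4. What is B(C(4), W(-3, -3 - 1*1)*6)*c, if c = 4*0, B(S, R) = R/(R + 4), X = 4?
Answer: 0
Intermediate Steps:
C(g) = (4 + g)/(2*g) (C(g) = (g + 4)/(g + g) = (4 + g)/((2*g)) = (4 + g)*(1/(2*g)) = (4 + g)/(2*g))
B(S, R) = R/(4 + R)
c = 0
B(C(4), W(-3, -3 - 1*1)*6)*c = ((4*6)/(4 + 4*6))*0 = (24/(4 + 24))*0 = (24/28)*0 = (24*(1/28))*0 = (6/7)*0 = 0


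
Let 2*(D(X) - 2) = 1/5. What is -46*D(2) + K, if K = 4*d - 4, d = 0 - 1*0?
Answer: -503/5 ≈ -100.60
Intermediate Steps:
D(X) = 21/10 (D(X) = 2 + (½)/5 = 2 + (½)*(⅕) = 2 + ⅒ = 21/10)
d = 0 (d = 0 + 0 = 0)
K = -4 (K = 4*0 - 4 = 0 - 4 = -4)
-46*D(2) + K = -46*21/10 - 4 = -483/5 - 4 = -503/5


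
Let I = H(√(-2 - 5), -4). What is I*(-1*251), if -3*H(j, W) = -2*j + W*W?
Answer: 4016/3 - 502*I*√7/3 ≈ 1338.7 - 442.72*I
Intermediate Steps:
H(j, W) = -W²/3 + 2*j/3 (H(j, W) = -(-2*j + W*W)/3 = -(-2*j + W²)/3 = -(W² - 2*j)/3 = -W²/3 + 2*j/3)
I = -16/3 + 2*I*√7/3 (I = -⅓*(-4)² + 2*√(-2 - 5)/3 = -⅓*16 + 2*√(-7)/3 = -16/3 + 2*(I*√7)/3 = -16/3 + 2*I*√7/3 ≈ -5.3333 + 1.7638*I)
I*(-1*251) = (-16/3 + 2*I*√7/3)*(-1*251) = (-16/3 + 2*I*√7/3)*(-251) = 4016/3 - 502*I*√7/3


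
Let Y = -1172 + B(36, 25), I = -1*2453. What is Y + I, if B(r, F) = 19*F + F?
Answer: -3125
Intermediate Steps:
I = -2453
B(r, F) = 20*F
Y = -672 (Y = -1172 + 20*25 = -1172 + 500 = -672)
Y + I = -672 - 2453 = -3125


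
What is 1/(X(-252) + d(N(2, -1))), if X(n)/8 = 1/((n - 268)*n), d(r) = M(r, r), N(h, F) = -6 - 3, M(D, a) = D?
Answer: -16380/147419 ≈ -0.11111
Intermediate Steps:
N(h, F) = -9
d(r) = r
X(n) = 8/(n*(-268 + n)) (X(n) = 8*(1/((n - 268)*n)) = 8*(1/((-268 + n)*n)) = 8*(1/(n*(-268 + n))) = 8/(n*(-268 + n)))
1/(X(-252) + d(N(2, -1))) = 1/(8/(-252*(-268 - 252)) - 9) = 1/(8*(-1/252)/(-520) - 9) = 1/(8*(-1/252)*(-1/520) - 9) = 1/(1/16380 - 9) = 1/(-147419/16380) = -16380/147419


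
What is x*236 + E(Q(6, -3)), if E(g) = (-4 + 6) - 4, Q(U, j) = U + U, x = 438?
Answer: 103366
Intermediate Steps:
Q(U, j) = 2*U
E(g) = -2 (E(g) = 2 - 4 = -2)
x*236 + E(Q(6, -3)) = 438*236 - 2 = 103368 - 2 = 103366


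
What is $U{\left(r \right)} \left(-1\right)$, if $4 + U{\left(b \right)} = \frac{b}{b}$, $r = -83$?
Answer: $3$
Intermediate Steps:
$U{\left(b \right)} = -3$ ($U{\left(b \right)} = -4 + \frac{b}{b} = -4 + 1 = -3$)
$U{\left(r \right)} \left(-1\right) = \left(-3\right) \left(-1\right) = 3$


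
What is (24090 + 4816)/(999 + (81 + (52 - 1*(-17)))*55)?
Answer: 28906/9249 ≈ 3.1253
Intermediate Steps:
(24090 + 4816)/(999 + (81 + (52 - 1*(-17)))*55) = 28906/(999 + (81 + (52 + 17))*55) = 28906/(999 + (81 + 69)*55) = 28906/(999 + 150*55) = 28906/(999 + 8250) = 28906/9249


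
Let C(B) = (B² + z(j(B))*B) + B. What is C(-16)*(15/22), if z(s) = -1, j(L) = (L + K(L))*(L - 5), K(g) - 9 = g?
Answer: 1920/11 ≈ 174.55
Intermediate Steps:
K(g) = 9 + g
j(L) = (-5 + L)*(9 + 2*L) (j(L) = (L + (9 + L))*(L - 5) = (9 + 2*L)*(-5 + L) = (-5 + L)*(9 + 2*L))
C(B) = B² (C(B) = (B² - B) + B = B²)
C(-16)*(15/22) = (-16)²*(15/22) = 256*(15*(1/22)) = 256*(15/22) = 1920/11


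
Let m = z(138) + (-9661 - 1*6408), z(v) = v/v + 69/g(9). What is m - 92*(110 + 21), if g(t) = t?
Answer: -84337/3 ≈ -28112.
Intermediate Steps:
z(v) = 26/3 (z(v) = v/v + 69/9 = 1 + 69*(1/9) = 1 + 23/3 = 26/3)
m = -48181/3 (m = 26/3 + (-9661 - 1*6408) = 26/3 + (-9661 - 6408) = 26/3 - 16069 = -48181/3 ≈ -16060.)
m - 92*(110 + 21) = -48181/3 - 92*(110 + 21) = -48181/3 - 92*131 = -48181/3 - 12052 = -84337/3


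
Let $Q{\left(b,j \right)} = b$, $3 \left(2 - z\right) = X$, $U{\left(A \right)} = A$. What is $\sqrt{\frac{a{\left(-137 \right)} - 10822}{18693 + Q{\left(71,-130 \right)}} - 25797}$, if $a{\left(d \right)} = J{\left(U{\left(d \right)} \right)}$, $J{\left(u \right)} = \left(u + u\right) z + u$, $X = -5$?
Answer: $\frac{i \sqrt{20436819254895}}{28146} \approx 160.62 i$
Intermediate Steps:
$z = \frac{11}{3}$ ($z = 2 - - \frac{5}{3} = 2 + \frac{5}{3} = \frac{11}{3} \approx 3.6667$)
$J{\left(u \right)} = \frac{25 u}{3}$ ($J{\left(u \right)} = \left(u + u\right) \frac{11}{3} + u = 2 u \frac{11}{3} + u = \frac{22 u}{3} + u = \frac{25 u}{3}$)
$a{\left(d \right)} = \frac{25 d}{3}$
$\sqrt{\frac{a{\left(-137 \right)} - 10822}{18693 + Q{\left(71,-130 \right)}} - 25797} = \sqrt{\frac{\frac{25}{3} \left(-137\right) - 10822}{18693 + 71} - 25797} = \sqrt{\frac{- \frac{3425}{3} - 10822}{18764} - 25797} = \sqrt{\left(- \frac{35891}{3}\right) \frac{1}{18764} - 25797} = \sqrt{- \frac{35891}{56292} - 25797} = \sqrt{- \frac{1452200615}{56292}} = \frac{i \sqrt{20436819254895}}{28146}$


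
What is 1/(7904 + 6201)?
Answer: 1/14105 ≈ 7.0897e-5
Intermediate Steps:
1/(7904 + 6201) = 1/14105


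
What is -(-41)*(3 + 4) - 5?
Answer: 282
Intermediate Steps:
-(-41)*(3 + 4) - 5 = -(-41)*7 - 5 = -41*(-7) - 5 = 287 - 5 = 282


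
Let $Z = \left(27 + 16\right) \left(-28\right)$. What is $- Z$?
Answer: $1204$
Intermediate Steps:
$Z = -1204$ ($Z = 43 \left(-28\right) = -1204$)
$- Z = \left(-1\right) \left(-1204\right) = 1204$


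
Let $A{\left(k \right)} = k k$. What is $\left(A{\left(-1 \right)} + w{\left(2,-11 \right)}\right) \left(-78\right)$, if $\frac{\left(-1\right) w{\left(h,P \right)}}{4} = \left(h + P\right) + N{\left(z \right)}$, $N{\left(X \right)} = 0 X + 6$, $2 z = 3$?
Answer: $-1014$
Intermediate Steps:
$z = \frac{3}{2}$ ($z = \frac{1}{2} \cdot 3 = \frac{3}{2} \approx 1.5$)
$N{\left(X \right)} = 6$ ($N{\left(X \right)} = 0 + 6 = 6$)
$A{\left(k \right)} = k^{2}$
$w{\left(h,P \right)} = -24 - 4 P - 4 h$ ($w{\left(h,P \right)} = - 4 \left(\left(h + P\right) + 6\right) = - 4 \left(\left(P + h\right) + 6\right) = - 4 \left(6 + P + h\right) = -24 - 4 P - 4 h$)
$\left(A{\left(-1 \right)} + w{\left(2,-11 \right)}\right) \left(-78\right) = \left(\left(-1\right)^{2} - -12\right) \left(-78\right) = \left(1 - -12\right) \left(-78\right) = \left(1 + 12\right) \left(-78\right) = 13 \left(-78\right) = -1014$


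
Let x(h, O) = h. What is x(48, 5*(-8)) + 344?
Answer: 392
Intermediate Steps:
x(48, 5*(-8)) + 344 = 48 + 344 = 392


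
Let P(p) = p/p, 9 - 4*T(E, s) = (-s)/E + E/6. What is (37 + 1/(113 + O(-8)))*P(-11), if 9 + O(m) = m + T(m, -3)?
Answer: 350597/9473 ≈ 37.010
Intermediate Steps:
T(E, s) = 9/4 - E/24 + s/(4*E) (T(E, s) = 9/4 - ((-s)/E + E/6)/4 = 9/4 - (-s/E + E*(⅙))/4 = 9/4 - (-s/E + E/6)/4 = 9/4 - (E/6 - s/E)/4 = 9/4 + (-E/24 + s/(4*E)) = 9/4 - E/24 + s/(4*E))
P(p) = 1
O(m) = -9 + m + (-18 - m*(-54 + m))/(24*m) (O(m) = -9 + (m + (6*(-3) - m*(-54 + m))/(24*m)) = -9 + (m + (-18 - m*(-54 + m))/(24*m)) = -9 + m + (-18 - m*(-54 + m))/(24*m))
(37 + 1/(113 + O(-8)))*P(-11) = (37 + 1/(113 + (1/24)*(-18 - 162*(-8) + 23*(-8)²)/(-8)))*1 = (37 + 1/(113 + (1/24)*(-⅛)*(-18 + 1296 + 23*64)))*1 = (37 + 1/(113 + (1/24)*(-⅛)*(-18 + 1296 + 1472)))*1 = (37 + 1/(113 + (1/24)*(-⅛)*2750))*1 = (37 + 1/(113 - 1375/96))*1 = (37 + 1/(9473/96))*1 = (37 + 96/9473)*1 = (350597/9473)*1 = 350597/9473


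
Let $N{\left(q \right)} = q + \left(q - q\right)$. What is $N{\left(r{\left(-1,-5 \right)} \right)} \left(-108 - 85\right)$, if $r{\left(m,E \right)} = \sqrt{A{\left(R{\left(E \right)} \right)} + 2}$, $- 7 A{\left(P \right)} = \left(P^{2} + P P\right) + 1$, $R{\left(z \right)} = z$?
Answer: $- \frac{193 i \sqrt{259}}{7} \approx - 443.72 i$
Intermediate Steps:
$A{\left(P \right)} = - \frac{1}{7} - \frac{2 P^{2}}{7}$ ($A{\left(P \right)} = - \frac{\left(P^{2} + P P\right) + 1}{7} = - \frac{\left(P^{2} + P^{2}\right) + 1}{7} = - \frac{2 P^{2} + 1}{7} = - \frac{1 + 2 P^{2}}{7} = - \frac{1}{7} - \frac{2 P^{2}}{7}$)
$r{\left(m,E \right)} = \sqrt{\frac{13}{7} - \frac{2 E^{2}}{7}}$ ($r{\left(m,E \right)} = \sqrt{\left(- \frac{1}{7} - \frac{2 E^{2}}{7}\right) + 2} = \sqrt{\frac{13}{7} - \frac{2 E^{2}}{7}}$)
$N{\left(q \right)} = q$ ($N{\left(q \right)} = q + 0 = q$)
$N{\left(r{\left(-1,-5 \right)} \right)} \left(-108 - 85\right) = \frac{\sqrt{91 - 14 \left(-5\right)^{2}}}{7} \left(-108 - 85\right) = \frac{\sqrt{91 - 350}}{7} \left(-193\right) = \frac{\sqrt{-259}}{7} \left(-193\right) = \frac{i \sqrt{259}}{7} \left(-193\right) = - \frac{193 i \sqrt{259}}{7}$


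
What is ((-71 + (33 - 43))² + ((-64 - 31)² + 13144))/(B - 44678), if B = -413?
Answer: -28730/45091 ≈ -0.63716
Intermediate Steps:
((-71 + (33 - 43))² + ((-64 - 31)² + 13144))/(B - 44678) = ((-71 + (33 - 43))² + ((-64 - 31)² + 13144))/(-413 - 44678) = ((-71 - 10)² + ((-95)² + 13144))/(-45091) = ((-81)² + (9025 + 13144))*(-1/45091) = (6561 + 22169)*(-1/45091) = 28730*(-1/45091) = -28730/45091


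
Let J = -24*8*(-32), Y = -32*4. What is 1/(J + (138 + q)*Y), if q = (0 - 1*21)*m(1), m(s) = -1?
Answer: -1/14208 ≈ -7.0383e-5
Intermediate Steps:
Y = -128
q = 21 (q = (0 - 1*21)*(-1) = (0 - 21)*(-1) = -21*(-1) = 21)
J = 6144 (J = -192*(-32) = 6144)
1/(J + (138 + q)*Y) = 1/(6144 + (138 + 21)*(-128)) = 1/(6144 + 159*(-128)) = 1/(6144 - 20352) = 1/(-14208) = -1/14208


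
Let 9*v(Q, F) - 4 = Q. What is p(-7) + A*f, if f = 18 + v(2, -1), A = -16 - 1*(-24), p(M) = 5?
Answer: 463/3 ≈ 154.33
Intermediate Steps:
v(Q, F) = 4/9 + Q/9
A = 8 (A = -16 + 24 = 8)
f = 56/3 (f = 18 + (4/9 + (1/9)*2) = 18 + (4/9 + 2/9) = 18 + 2/3 = 56/3 ≈ 18.667)
p(-7) + A*f = 5 + 8*(56/3) = 5 + 448/3 = 463/3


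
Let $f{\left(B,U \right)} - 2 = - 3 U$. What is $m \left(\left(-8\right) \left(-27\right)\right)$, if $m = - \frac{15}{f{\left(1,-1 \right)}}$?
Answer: $-648$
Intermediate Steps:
$f{\left(B,U \right)} = 2 - 3 U$
$m = -3$ ($m = - \frac{15}{2 - -3} = - \frac{15}{2 + 3} = - \frac{15}{5} = \left(-15\right) \frac{1}{5} = -3$)
$m \left(\left(-8\right) \left(-27\right)\right) = - 3 \left(\left(-8\right) \left(-27\right)\right) = \left(-3\right) 216 = -648$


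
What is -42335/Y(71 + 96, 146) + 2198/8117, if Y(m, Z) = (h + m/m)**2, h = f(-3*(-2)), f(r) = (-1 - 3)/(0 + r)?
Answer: -3092696557/8117 ≈ -3.8101e+5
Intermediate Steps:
f(r) = -4/r
h = -2/3 (h = -4/((-3*(-2))) = -4/6 = -4*1/6 = -2/3 ≈ -0.66667)
Y(m, Z) = 1/9 (Y(m, Z) = (-2/3 + m/m)**2 = (-2/3 + 1)**2 = (1/3)**2 = 1/9)
-42335/Y(71 + 96, 146) + 2198/8117 = -42335/1/9 + 2198/8117 = -42335*9 + 2198*(1/8117) = -381015 + 2198/8117 = -3092696557/8117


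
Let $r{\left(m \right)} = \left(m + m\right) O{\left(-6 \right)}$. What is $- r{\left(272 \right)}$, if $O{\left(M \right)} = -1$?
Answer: $544$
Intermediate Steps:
$r{\left(m \right)} = - 2 m$ ($r{\left(m \right)} = \left(m + m\right) \left(-1\right) = 2 m \left(-1\right) = - 2 m$)
$- r{\left(272 \right)} = - \left(-2\right) 272 = \left(-1\right) \left(-544\right) = 544$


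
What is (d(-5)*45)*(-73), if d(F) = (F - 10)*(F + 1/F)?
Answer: -256230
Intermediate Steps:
d(F) = (-10 + F)*(F + 1/F)
(d(-5)*45)*(-73) = ((1 + (-5)**2 - 10*(-5) - 10/(-5))*45)*(-73) = ((1 + 25 + 50 - 10*(-1/5))*45)*(-73) = ((1 + 25 + 50 + 2)*45)*(-73) = (78*45)*(-73) = 3510*(-73) = -256230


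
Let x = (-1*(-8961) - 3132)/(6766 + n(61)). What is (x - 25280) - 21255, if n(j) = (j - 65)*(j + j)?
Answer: -292140901/6278 ≈ -46534.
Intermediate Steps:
n(j) = 2*j*(-65 + j) (n(j) = (-65 + j)*(2*j) = 2*j*(-65 + j))
x = 5829/6278 (x = (-1*(-8961) - 3132)/(6766 + 2*61*(-65 + 61)) = (8961 - 3132)/(6766 + 2*61*(-4)) = 5829/(6766 - 488) = 5829/6278 ≈ 0.92848)
(x - 25280) - 21255 = (5829/6278 - 25280) - 21255 = -158702011/6278 - 21255 = -292140901/6278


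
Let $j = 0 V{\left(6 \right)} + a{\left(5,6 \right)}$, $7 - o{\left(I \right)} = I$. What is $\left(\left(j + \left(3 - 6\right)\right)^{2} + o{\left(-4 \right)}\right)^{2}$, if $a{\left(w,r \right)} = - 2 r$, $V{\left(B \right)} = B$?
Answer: $55696$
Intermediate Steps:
$o{\left(I \right)} = 7 - I$
$j = -12$ ($j = 0 \cdot 6 - 12 = 0 - 12 = -12$)
$\left(\left(j + \left(3 - 6\right)\right)^{2} + o{\left(-4 \right)}\right)^{2} = \left(\left(-12 + \left(3 - 6\right)\right)^{2} + \left(7 - -4\right)\right)^{2} = \left(\left(-12 + \left(3 - 6\right)\right)^{2} + \left(7 + 4\right)\right)^{2} = \left(\left(-12 - 3\right)^{2} + 11\right)^{2} = \left(\left(-15\right)^{2} + 11\right)^{2} = \left(225 + 11\right)^{2} = 236^{2} = 55696$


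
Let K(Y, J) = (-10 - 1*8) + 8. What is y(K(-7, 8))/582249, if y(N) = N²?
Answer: 100/582249 ≈ 0.00017175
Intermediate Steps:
K(Y, J) = -10 (K(Y, J) = (-10 - 8) + 8 = -18 + 8 = -10)
y(K(-7, 8))/582249 = (-10)²/582249 = 100*(1/582249) = 100/582249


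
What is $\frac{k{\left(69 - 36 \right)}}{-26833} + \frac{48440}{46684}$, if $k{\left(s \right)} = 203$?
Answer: $\frac{322578417}{313167943} \approx 1.03$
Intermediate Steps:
$\frac{k{\left(69 - 36 \right)}}{-26833} + \frac{48440}{46684} = \frac{203}{-26833} + \frac{48440}{46684} = 203 \left(- \frac{1}{26833}\right) + 48440 \cdot \frac{1}{46684} = - \frac{203}{26833} + \frac{12110}{11671} = \frac{322578417}{313167943}$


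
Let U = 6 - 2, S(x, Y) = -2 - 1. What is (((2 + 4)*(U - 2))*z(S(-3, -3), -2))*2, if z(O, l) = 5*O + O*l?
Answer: -216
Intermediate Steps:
S(x, Y) = -3
U = 4
(((2 + 4)*(U - 2))*z(S(-3, -3), -2))*2 = (((2 + 4)*(4 - 2))*(-3*(5 - 2)))*2 = ((6*2)*(-3*3))*2 = (12*(-9))*2 = -108*2 = -216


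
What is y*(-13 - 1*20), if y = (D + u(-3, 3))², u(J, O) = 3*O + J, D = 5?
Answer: -3993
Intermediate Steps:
u(J, O) = J + 3*O
y = 121 (y = (5 + (-3 + 3*3))² = (5 + (-3 + 9))² = (5 + 6)² = 11² = 121)
y*(-13 - 1*20) = 121*(-13 - 1*20) = 121*(-13 - 20) = 121*(-33) = -3993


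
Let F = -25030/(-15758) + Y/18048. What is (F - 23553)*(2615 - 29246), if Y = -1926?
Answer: 14864671547620785/23700032 ≈ 6.2720e+8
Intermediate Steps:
F = 35115961/23700032 (F = -25030/(-15758) - 1926/18048 = -25030*(-1/15758) - 1926*1/18048 = 12515/7879 - 321/3008 = 35115961/23700032 ≈ 1.4817)
(F - 23553)*(2615 - 29246) = (35115961/23700032 - 23553)*(2615 - 29246) = -558171737735/23700032*(-26631) = 14864671547620785/23700032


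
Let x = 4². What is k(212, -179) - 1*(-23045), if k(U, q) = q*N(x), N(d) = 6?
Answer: 21971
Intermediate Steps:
x = 16
k(U, q) = 6*q (k(U, q) = q*6 = 6*q)
k(212, -179) - 1*(-23045) = 6*(-179) - 1*(-23045) = -1074 + 23045 = 21971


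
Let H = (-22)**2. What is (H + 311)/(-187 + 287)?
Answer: 159/20 ≈ 7.9500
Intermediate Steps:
H = 484
(H + 311)/(-187 + 287) = (484 + 311)/(-187 + 287) = 795/100 = 795*(1/100) = 159/20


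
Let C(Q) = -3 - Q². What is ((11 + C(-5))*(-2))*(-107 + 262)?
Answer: 5270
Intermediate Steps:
((11 + C(-5))*(-2))*(-107 + 262) = ((11 + (-3 - 1*(-5)²))*(-2))*(-107 + 262) = ((11 + (-3 - 1*25))*(-2))*155 = ((11 + (-3 - 25))*(-2))*155 = ((11 - 28)*(-2))*155 = -17*(-2)*155 = 34*155 = 5270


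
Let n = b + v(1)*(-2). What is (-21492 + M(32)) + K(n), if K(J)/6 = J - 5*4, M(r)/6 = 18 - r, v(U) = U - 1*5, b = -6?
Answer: -21684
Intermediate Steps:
v(U) = -5 + U (v(U) = U - 5 = -5 + U)
M(r) = 108 - 6*r (M(r) = 6*(18 - r) = 108 - 6*r)
n = 2 (n = -6 + (-5 + 1)*(-2) = -6 - 4*(-2) = -6 + 8 = 2)
K(J) = -120 + 6*J (K(J) = 6*(J - 5*4) = 6*(J - 20) = 6*(-20 + J) = -120 + 6*J)
(-21492 + M(32)) + K(n) = (-21492 + (108 - 6*32)) + (-120 + 6*2) = (-21492 + (108 - 192)) + (-120 + 12) = (-21492 - 84) - 108 = -21576 - 108 = -21684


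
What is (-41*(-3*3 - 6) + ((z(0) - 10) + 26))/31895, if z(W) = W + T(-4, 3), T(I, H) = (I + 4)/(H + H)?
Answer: 631/31895 ≈ 0.019784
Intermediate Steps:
T(I, H) = (4 + I)/(2*H) (T(I, H) = (4 + I)/((2*H)) = (4 + I)*(1/(2*H)) = (4 + I)/(2*H))
z(W) = W (z(W) = W + (1/2)*(4 - 4)/3 = W + (1/2)*(1/3)*0 = W + 0 = W)
(-41*(-3*3 - 6) + ((z(0) - 10) + 26))/31895 = (-41*(-3*3 - 6) + ((0 - 10) + 26))/31895 = (-41*(-9 - 6) + (-10 + 26))*(1/31895) = (-41*(-15) + 16)*(1/31895) = (615 + 16)*(1/31895) = 631*(1/31895) = 631/31895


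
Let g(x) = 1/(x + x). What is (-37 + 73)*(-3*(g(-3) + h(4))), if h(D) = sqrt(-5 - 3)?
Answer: 18 - 216*I*sqrt(2) ≈ 18.0 - 305.47*I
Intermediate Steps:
h(D) = 2*I*sqrt(2) (h(D) = sqrt(-8) = 2*I*sqrt(2))
g(x) = 1/(2*x)
(-37 + 73)*(-3*(g(-3) + h(4))) = (-37 + 73)*(-3*((1/2)/(-3) + 2*I*sqrt(2))) = 36*(-3*((1/2)*(-1/3) + 2*I*sqrt(2))) = 36*(-3*(-1/6 + 2*I*sqrt(2))) = 36*(1/2 - 6*I*sqrt(2)) = 18 - 216*I*sqrt(2)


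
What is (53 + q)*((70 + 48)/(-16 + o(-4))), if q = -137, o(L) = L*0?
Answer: 1239/2 ≈ 619.50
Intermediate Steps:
o(L) = 0
(53 + q)*((70 + 48)/(-16 + o(-4))) = (53 - 137)*((70 + 48)/(-16 + 0)) = -9912/(-16) = -9912*(-1)/16 = -84*(-59/8) = 1239/2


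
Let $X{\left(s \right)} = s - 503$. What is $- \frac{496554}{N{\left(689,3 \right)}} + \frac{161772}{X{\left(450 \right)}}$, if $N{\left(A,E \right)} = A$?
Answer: $- \frac{2599590}{689} \approx -3773.0$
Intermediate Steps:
$X{\left(s \right)} = -503 + s$
$- \frac{496554}{N{\left(689,3 \right)}} + \frac{161772}{X{\left(450 \right)}} = - \frac{496554}{689} + \frac{161772}{-503 + 450} = \left(-496554\right) \frac{1}{689} + \frac{161772}{-53} = - \frac{496554}{689} + 161772 \left(- \frac{1}{53}\right) = - \frac{496554}{689} - \frac{161772}{53} = - \frac{2599590}{689}$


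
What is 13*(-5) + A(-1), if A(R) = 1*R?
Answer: -66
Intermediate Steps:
A(R) = R
13*(-5) + A(-1) = 13*(-5) - 1 = -65 - 1 = -66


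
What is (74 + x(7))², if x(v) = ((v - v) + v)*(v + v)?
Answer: 29584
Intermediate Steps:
x(v) = 2*v² (x(v) = (0 + v)*(2*v) = v*(2*v) = 2*v²)
(74 + x(7))² = (74 + 2*7²)² = (74 + 2*49)² = (74 + 98)² = 172² = 29584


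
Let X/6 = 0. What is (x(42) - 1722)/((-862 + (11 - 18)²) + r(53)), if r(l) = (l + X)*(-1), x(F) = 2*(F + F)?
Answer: 777/433 ≈ 1.7945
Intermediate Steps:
X = 0 (X = 6*0 = 0)
x(F) = 4*F (x(F) = 2*(2*F) = 4*F)
r(l) = -l (r(l) = (l + 0)*(-1) = l*(-1) = -l)
(x(42) - 1722)/((-862 + (11 - 18)²) + r(53)) = (4*42 - 1722)/((-862 + (11 - 18)²) - 1*53) = (168 - 1722)/((-862 + (-7)²) - 53) = -1554/((-862 + 49) - 53) = -1554/(-813 - 53) = -1554/(-866) = -1554*(-1/866) = 777/433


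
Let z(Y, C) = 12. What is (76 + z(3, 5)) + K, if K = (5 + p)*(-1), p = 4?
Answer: 79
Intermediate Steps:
K = -9 (K = (5 + 4)*(-1) = 9*(-1) = -9)
(76 + z(3, 5)) + K = (76 + 12) - 9 = 88 - 9 = 79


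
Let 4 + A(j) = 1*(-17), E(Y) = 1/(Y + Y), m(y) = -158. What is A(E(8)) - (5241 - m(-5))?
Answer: -5420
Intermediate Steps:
E(Y) = 1/(2*Y)
A(j) = -21 (A(j) = -4 + 1*(-17) = -4 - 17 = -21)
A(E(8)) - (5241 - m(-5)) = -21 - (5241 - 1*(-158)) = -21 - (5241 + 158) = -21 - 1*5399 = -21 - 5399 = -5420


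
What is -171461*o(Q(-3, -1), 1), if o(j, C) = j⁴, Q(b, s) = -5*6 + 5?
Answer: -66976953125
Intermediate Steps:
Q(b, s) = -25 (Q(b, s) = -30 + 5 = -25)
-171461*o(Q(-3, -1), 1) = -171461*(-25)⁴ = -171461*390625 = -66976953125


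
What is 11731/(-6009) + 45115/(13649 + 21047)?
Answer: -135922741/208488264 ≈ -0.65194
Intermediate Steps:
11731/(-6009) + 45115/(13649 + 21047) = 11731*(-1/6009) + 45115/34696 = -11731/6009 + 45115*(1/34696) = -11731/6009 + 45115/34696 = -135922741/208488264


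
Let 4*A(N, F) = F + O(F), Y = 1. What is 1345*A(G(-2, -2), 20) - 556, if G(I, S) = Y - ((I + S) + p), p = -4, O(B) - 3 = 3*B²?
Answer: 1642711/4 ≈ 4.1068e+5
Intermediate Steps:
O(B) = 3 + 3*B²
G(I, S) = 5 - I - S (G(I, S) = 1 - ((I + S) - 4) = 1 - (-4 + I + S) = 1 + (4 - I - S) = 5 - I - S)
A(N, F) = ¾ + F/4 + 3*F²/4 (A(N, F) = (F + (3 + 3*F²))/4 = (3 + F + 3*F²)/4 = ¾ + F/4 + 3*F²/4)
1345*A(G(-2, -2), 20) - 556 = 1345*(¾ + (¼)*20 + (¾)*20²) - 556 = 1345*(¾ + 5 + (¾)*400) - 556 = 1345*(¾ + 5 + 300) - 556 = 1345*(1223/4) - 556 = 1644935/4 - 556 = 1642711/4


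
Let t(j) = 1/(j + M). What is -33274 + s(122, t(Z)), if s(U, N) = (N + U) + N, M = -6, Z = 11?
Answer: -165758/5 ≈ -33152.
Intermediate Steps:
t(j) = 1/(-6 + j) (t(j) = 1/(j - 6) = 1/(-6 + j))
s(U, N) = U + 2*N
-33274 + s(122, t(Z)) = -33274 + (122 + 2/(-6 + 11)) = -33274 + (122 + 2/5) = -33274 + (122 + 2*(⅕)) = -33274 + (122 + ⅖) = -33274 + 612/5 = -165758/5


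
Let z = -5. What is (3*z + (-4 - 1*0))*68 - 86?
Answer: -1378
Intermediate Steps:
(3*z + (-4 - 1*0))*68 - 86 = (3*(-5) + (-4 - 1*0))*68 - 86 = (-15 + (-4 + 0))*68 - 86 = (-15 - 4)*68 - 86 = -19*68 - 86 = -1292 - 86 = -1378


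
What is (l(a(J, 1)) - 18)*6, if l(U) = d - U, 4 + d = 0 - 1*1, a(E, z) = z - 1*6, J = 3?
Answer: -108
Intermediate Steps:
a(E, z) = -6 + z (a(E, z) = z - 6 = -6 + z)
d = -5 (d = -4 + (0 - 1*1) = -4 + (0 - 1) = -4 - 1 = -5)
l(U) = -5 - U
(l(a(J, 1)) - 18)*6 = ((-5 - (-6 + 1)) - 18)*6 = ((-5 - 1*(-5)) - 18)*6 = ((-5 + 5) - 18)*6 = (0 - 18)*6 = -18*6 = -108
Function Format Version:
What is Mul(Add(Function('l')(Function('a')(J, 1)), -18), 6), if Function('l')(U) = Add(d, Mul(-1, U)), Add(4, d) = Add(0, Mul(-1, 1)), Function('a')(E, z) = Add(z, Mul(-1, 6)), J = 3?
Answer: -108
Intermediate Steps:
Function('a')(E, z) = Add(-6, z) (Function('a')(E, z) = Add(z, -6) = Add(-6, z))
d = -5 (d = Add(-4, Add(0, Mul(-1, 1))) = Add(-4, Add(0, -1)) = Add(-4, -1) = -5)
Function('l')(U) = Add(-5, Mul(-1, U))
Mul(Add(Function('l')(Function('a')(J, 1)), -18), 6) = Mul(Add(Add(-5, Mul(-1, Add(-6, 1))), -18), 6) = Mul(Add(Add(-5, Mul(-1, -5)), -18), 6) = Mul(Add(Add(-5, 5), -18), 6) = Mul(Add(0, -18), 6) = Mul(-18, 6) = -108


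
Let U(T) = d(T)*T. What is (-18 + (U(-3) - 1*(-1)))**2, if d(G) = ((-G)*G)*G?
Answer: 9604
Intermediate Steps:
d(G) = -G**3 (d(G) = (-G**2)*G = -G**3)
U(T) = -T**4 (U(T) = (-T**3)*T = -T**4)
(-18 + (U(-3) - 1*(-1)))**2 = (-18 + (-1*(-3)**4 - 1*(-1)))**2 = (-18 + (-1*81 + 1))**2 = (-18 + (-81 + 1))**2 = (-18 - 80)**2 = (-98)**2 = 9604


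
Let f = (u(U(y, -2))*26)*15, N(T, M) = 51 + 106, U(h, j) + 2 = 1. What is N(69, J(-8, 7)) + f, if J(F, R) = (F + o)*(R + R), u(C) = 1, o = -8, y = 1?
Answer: 547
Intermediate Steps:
U(h, j) = -1 (U(h, j) = -2 + 1 = -1)
J(F, R) = 2*R*(-8 + F) (J(F, R) = (F - 8)*(R + R) = (-8 + F)*(2*R) = 2*R*(-8 + F))
N(T, M) = 157
f = 390 (f = (1*26)*15 = 26*15 = 390)
N(69, J(-8, 7)) + f = 157 + 390 = 547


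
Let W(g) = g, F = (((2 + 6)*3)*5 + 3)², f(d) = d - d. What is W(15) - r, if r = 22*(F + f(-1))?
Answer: -332823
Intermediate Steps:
f(d) = 0
F = 15129 (F = ((8*3)*5 + 3)² = (24*5 + 3)² = (120 + 3)² = 123² = 15129)
r = 332838 (r = 22*(15129 + 0) = 22*15129 = 332838)
W(15) - r = 15 - 1*332838 = 15 - 332838 = -332823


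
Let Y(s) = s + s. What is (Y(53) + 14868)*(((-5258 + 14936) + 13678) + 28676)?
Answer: 779127168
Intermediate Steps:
Y(s) = 2*s
(Y(53) + 14868)*(((-5258 + 14936) + 13678) + 28676) = (2*53 + 14868)*(((-5258 + 14936) + 13678) + 28676) = (106 + 14868)*((9678 + 13678) + 28676) = 14974*(23356 + 28676) = 14974*52032 = 779127168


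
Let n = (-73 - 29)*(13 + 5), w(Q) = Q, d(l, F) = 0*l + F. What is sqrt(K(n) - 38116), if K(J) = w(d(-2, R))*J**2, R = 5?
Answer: 2*sqrt(4204091) ≈ 4100.8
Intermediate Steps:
d(l, F) = F (d(l, F) = 0 + F = F)
n = -1836 (n = -102*18 = -1836)
K(J) = 5*J**2
sqrt(K(n) - 38116) = sqrt(5*(-1836)**2 - 38116) = sqrt(5*3370896 - 38116) = sqrt(16854480 - 38116) = sqrt(16816364) = 2*sqrt(4204091)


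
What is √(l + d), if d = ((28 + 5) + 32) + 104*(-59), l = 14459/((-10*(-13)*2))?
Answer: I*√101660065/130 ≈ 77.559*I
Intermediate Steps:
l = 14459/260 (l = 14459/((130*2)) = 14459/260 ≈ 55.612)
d = -6071 (d = (33 + 32) - 6136 = 65 - 6136 = -6071)
√(l + d) = √(14459/260 - 6071) = √(-1564001/260) = I*√101660065/130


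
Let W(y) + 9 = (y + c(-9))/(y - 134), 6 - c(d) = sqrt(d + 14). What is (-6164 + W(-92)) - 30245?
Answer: -4115191/113 + sqrt(5)/226 ≈ -36418.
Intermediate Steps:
c(d) = 6 - sqrt(14 + d) (c(d) = 6 - sqrt(d + 14) = 6 - sqrt(14 + d))
W(y) = -9 + (6 + y - sqrt(5))/(-134 + y) (W(y) = -9 + (y + (6 - sqrt(14 - 9)))/(y - 134) = -9 + (y + (6 - sqrt(5)))/(-134 + y) = -9 + (6 + y - sqrt(5))/(-134 + y))
(-6164 + W(-92)) - 30245 = (-6164 + (1212 - sqrt(5) - 8*(-92))/(-134 - 92)) - 30245 = (-6164 + (1212 - sqrt(5) + 736)/(-226)) - 30245 = (-6164 - (1948 - sqrt(5))/226) - 30245 = (-6164 + (-974/113 + sqrt(5)/226)) - 30245 = (-697506/113 + sqrt(5)/226) - 30245 = -4115191/113 + sqrt(5)/226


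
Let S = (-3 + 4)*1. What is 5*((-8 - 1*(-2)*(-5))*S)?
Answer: -90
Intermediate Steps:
S = 1 (S = 1*1 = 1)
5*((-8 - 1*(-2)*(-5))*S) = 5*((-8 - 1*(-2)*(-5))*1) = 5*((-8 + 2*(-5))*1) = 5*((-8 - 10)*1) = 5*(-18*1) = 5*(-18) = -90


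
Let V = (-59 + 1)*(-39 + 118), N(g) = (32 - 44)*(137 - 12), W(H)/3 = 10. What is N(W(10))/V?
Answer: 750/2291 ≈ 0.32737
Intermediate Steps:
W(H) = 30 (W(H) = 3*10 = 30)
N(g) = -1500 (N(g) = -12*125 = -1500)
V = -4582 (V = -58*79 = -4582)
N(W(10))/V = -1500/(-4582) = -1500*(-1/4582) = 750/2291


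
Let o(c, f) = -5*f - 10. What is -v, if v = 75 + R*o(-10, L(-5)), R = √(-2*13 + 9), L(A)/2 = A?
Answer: -75 - 40*I*√17 ≈ -75.0 - 164.92*I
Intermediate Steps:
L(A) = 2*A
o(c, f) = -10 - 5*f
R = I*√17 (R = √(-26 + 9) = √(-17) = I*√17 ≈ 4.1231*I)
v = 75 + 40*I*√17 (v = 75 + (I*√17)*(-10 - 10*(-5)) = 75 + (I*√17)*(-10 - 5*(-10)) = 75 + (I*√17)*(-10 + 50) = 75 + (I*√17)*40 = 75 + 40*I*√17 ≈ 75.0 + 164.92*I)
-v = -(75 + 40*I*√17) = -75 - 40*I*√17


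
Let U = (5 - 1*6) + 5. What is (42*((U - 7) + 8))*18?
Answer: 3780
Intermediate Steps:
U = 4 (U = (5 - 6) + 5 = -1 + 5 = 4)
(42*((U - 7) + 8))*18 = (42*((4 - 7) + 8))*18 = (42*(-3 + 8))*18 = (42*5)*18 = 210*18 = 3780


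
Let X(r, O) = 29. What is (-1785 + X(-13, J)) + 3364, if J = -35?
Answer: 1608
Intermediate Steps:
(-1785 + X(-13, J)) + 3364 = (-1785 + 29) + 3364 = -1756 + 3364 = 1608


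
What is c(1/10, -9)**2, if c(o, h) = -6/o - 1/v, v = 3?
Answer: 32761/9 ≈ 3640.1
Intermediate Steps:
c(o, h) = -1/3 - 6/o (c(o, h) = -6/o - 1/3 = -1/3 - 6/o)
c(1/10, -9)**2 = ((-18 - 1/10)/(3*(1/10)))**2 = ((-18 - 1*1/10)/(3*(1/10)))**2 = ((1/3)*10*(-18 - 1/10))**2 = ((1/3)*10*(-181/10))**2 = (-181/3)**2 = 32761/9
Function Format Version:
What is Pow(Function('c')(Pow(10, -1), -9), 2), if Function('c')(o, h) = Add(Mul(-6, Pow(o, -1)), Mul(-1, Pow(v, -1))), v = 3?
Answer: Rational(32761, 9) ≈ 3640.1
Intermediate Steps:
Function('c')(o, h) = Add(Rational(-1, 3), Mul(-6, Pow(o, -1))) (Function('c')(o, h) = Add(Mul(-6, Pow(o, -1)), Mul(-1, Pow(3, -1))) = Add(Mul(-6, Pow(o, -1)), Mul(-1, Rational(1, 3))) = Add(Mul(-6, Pow(o, -1)), Rational(-1, 3)) = Add(Rational(-1, 3), Mul(-6, Pow(o, -1))))
Pow(Function('c')(Pow(10, -1), -9), 2) = Pow(Mul(Rational(1, 3), Pow(Pow(10, -1), -1), Add(-18, Mul(-1, Pow(10, -1)))), 2) = Pow(Mul(Rational(1, 3), Pow(Rational(1, 10), -1), Add(-18, Mul(-1, Rational(1, 10)))), 2) = Pow(Mul(Rational(1, 3), 10, Add(-18, Rational(-1, 10))), 2) = Pow(Mul(Rational(1, 3), 10, Rational(-181, 10)), 2) = Pow(Rational(-181, 3), 2) = Rational(32761, 9)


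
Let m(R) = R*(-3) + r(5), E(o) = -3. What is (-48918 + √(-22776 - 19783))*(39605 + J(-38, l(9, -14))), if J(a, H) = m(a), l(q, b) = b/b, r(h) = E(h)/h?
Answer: -9714723456/5 + 198592*I*√42559/5 ≈ -1.9429e+9 + 8.1938e+6*I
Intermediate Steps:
r(h) = -3/h
l(q, b) = 1
m(R) = -⅗ - 3*R (m(R) = R*(-3) - 3/5 = -3*R - 3*⅕ = -3*R - ⅗ = -⅗ - 3*R)
J(a, H) = -⅗ - 3*a
(-48918 + √(-22776 - 19783))*(39605 + J(-38, l(9, -14))) = (-48918 + √(-22776 - 19783))*(39605 + (-⅗ - 3*(-38))) = (-48918 + √(-42559))*(39605 + (-⅗ + 114)) = (-48918 + I*√42559)*(39605 + 567/5) = (-48918 + I*√42559)*(198592/5) = -9714723456/5 + 198592*I*√42559/5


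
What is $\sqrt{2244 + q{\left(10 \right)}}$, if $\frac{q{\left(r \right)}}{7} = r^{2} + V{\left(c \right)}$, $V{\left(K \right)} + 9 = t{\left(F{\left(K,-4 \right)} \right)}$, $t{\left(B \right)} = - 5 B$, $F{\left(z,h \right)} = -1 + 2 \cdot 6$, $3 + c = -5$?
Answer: $8 \sqrt{39} \approx 49.96$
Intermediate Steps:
$c = -8$ ($c = -3 - 5 = -8$)
$F{\left(z,h \right)} = 11$ ($F{\left(z,h \right)} = -1 + 12 = 11$)
$V{\left(K \right)} = -64$ ($V{\left(K \right)} = -9 - 55 = -64$)
$q{\left(r \right)} = -448 + 7 r^{2}$ ($q{\left(r \right)} = 7 \left(r^{2} - 64\right) = 7 \left(-64 + r^{2}\right) = -448 + 7 r^{2}$)
$\sqrt{2244 + q{\left(10 \right)}} = \sqrt{2244 - \left(448 - 7 \cdot 10^{2}\right)} = \sqrt{2244 + \left(-448 + 7 \cdot 100\right)} = \sqrt{2244 + \left(-448 + 700\right)} = \sqrt{2244 + 252} = \sqrt{2496} = 8 \sqrt{39}$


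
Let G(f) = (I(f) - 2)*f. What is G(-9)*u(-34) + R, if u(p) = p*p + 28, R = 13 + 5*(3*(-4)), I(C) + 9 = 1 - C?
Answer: 10609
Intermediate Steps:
I(C) = -8 - C (I(C) = -9 + (1 - C) = -8 - C)
G(f) = f*(-10 - f) (G(f) = ((-8 - f) - 2)*f = (-10 - f)*f = f*(-10 - f))
R = -47 (R = 13 + 5*(-12) = 13 - 60 = -47)
u(p) = 28 + p² (u(p) = p² + 28 = 28 + p²)
G(-9)*u(-34) + R = (-1*(-9)*(10 - 9))*(28 + (-34)²) - 47 = (-1*(-9)*1)*(28 + 1156) - 47 = 9*1184 - 47 = 10656 - 47 = 10609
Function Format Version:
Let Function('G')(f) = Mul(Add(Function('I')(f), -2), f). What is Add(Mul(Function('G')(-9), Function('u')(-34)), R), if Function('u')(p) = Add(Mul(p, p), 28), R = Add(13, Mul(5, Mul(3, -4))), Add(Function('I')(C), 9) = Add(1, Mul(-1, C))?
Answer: 10609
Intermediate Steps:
Function('I')(C) = Add(-8, Mul(-1, C)) (Function('I')(C) = Add(-9, Add(1, Mul(-1, C))) = Add(-8, Mul(-1, C)))
Function('G')(f) = Mul(f, Add(-10, Mul(-1, f))) (Function('G')(f) = Mul(Add(Add(-8, Mul(-1, f)), -2), f) = Mul(Add(-10, Mul(-1, f)), f) = Mul(f, Add(-10, Mul(-1, f))))
R = -47 (R = Add(13, Mul(5, -12)) = Add(13, -60) = -47)
Function('u')(p) = Add(28, Pow(p, 2)) (Function('u')(p) = Add(Pow(p, 2), 28) = Add(28, Pow(p, 2)))
Add(Mul(Function('G')(-9), Function('u')(-34)), R) = Add(Mul(Mul(-1, -9, Add(10, -9)), Add(28, Pow(-34, 2))), -47) = Add(Mul(Mul(-1, -9, 1), Add(28, 1156)), -47) = Add(Mul(9, 1184), -47) = Add(10656, -47) = 10609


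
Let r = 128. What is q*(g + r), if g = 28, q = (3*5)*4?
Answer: 9360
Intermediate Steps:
q = 60 (q = 15*4 = 60)
q*(g + r) = 60*(28 + 128) = 60*156 = 9360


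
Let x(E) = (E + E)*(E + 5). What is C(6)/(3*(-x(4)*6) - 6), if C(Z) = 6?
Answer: -1/217 ≈ -0.0046083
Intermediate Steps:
x(E) = 2*E*(5 + E) (x(E) = (2*E)*(5 + E) = 2*E*(5 + E))
C(6)/(3*(-x(4)*6) - 6) = 6/(3*(-2*4*(5 + 4)*6) - 6) = 6/(3*(-2*4*9*6) - 6) = 6/(3*(-1*72*6) - 6) = 6/(3*(-72*6) - 6) = 6/(3*(-432) - 6) = 6/(-1296 - 6) = 6/(-1302) = 6*(-1/1302) = -1/217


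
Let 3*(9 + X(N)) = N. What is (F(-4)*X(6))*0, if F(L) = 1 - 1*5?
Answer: 0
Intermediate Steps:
X(N) = -9 + N/3
F(L) = -4 (F(L) = 1 - 5 = -4)
(F(-4)*X(6))*0 = -4*(-9 + (⅓)*6)*0 = -4*(-9 + 2)*0 = -4*(-7)*0 = 28*0 = 0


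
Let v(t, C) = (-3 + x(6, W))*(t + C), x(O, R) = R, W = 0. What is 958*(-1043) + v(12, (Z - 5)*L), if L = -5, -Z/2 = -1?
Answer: -999275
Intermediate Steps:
Z = 2 (Z = -2*(-1) = 2)
v(t, C) = -3*C - 3*t (v(t, C) = (-3 + 0)*(t + C) = -3*(C + t) = -3*C - 3*t)
958*(-1043) + v(12, (Z - 5)*L) = 958*(-1043) + (-3*(2 - 5)*(-5) - 3*12) = -999194 + (-(-9)*(-5) - 36) = -999194 + (-3*15 - 36) = -999194 + (-45 - 36) = -999194 - 81 = -999275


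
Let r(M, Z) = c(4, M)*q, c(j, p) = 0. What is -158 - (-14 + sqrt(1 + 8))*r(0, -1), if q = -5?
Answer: -158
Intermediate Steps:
r(M, Z) = 0 (r(M, Z) = 0*(-5) = 0)
-158 - (-14 + sqrt(1 + 8))*r(0, -1) = -158 - (-14 + sqrt(1 + 8))*0 = -158 - (-14 + sqrt(9))*0 = -158 - (-14 + 3)*0 = -158 - (-11)*0 = -158 - 1*0 = -158 + 0 = -158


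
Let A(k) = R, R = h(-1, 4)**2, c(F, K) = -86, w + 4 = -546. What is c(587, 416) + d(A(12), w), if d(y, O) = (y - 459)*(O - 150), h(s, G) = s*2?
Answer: 318414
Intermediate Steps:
h(s, G) = 2*s
w = -550 (w = -4 - 546 = -550)
R = 4 (R = (2*(-1))**2 = (-2)**2 = 4)
A(k) = 4
d(y, O) = (-459 + y)*(-150 + O)
c(587, 416) + d(A(12), w) = -86 + (68850 - 459*(-550) - 150*4 - 550*4) = -86 + (68850 + 252450 - 600 - 2200) = -86 + 318500 = 318414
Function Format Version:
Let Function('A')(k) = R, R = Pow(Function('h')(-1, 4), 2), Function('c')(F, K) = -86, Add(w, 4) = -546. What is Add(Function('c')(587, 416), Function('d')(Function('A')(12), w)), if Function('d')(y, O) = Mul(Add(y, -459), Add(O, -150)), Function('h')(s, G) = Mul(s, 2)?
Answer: 318414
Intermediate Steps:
Function('h')(s, G) = Mul(2, s)
w = -550 (w = Add(-4, -546) = -550)
R = 4 (R = Pow(Mul(2, -1), 2) = Pow(-2, 2) = 4)
Function('A')(k) = 4
Function('d')(y, O) = Mul(Add(-459, y), Add(-150, O))
Add(Function('c')(587, 416), Function('d')(Function('A')(12), w)) = Add(-86, Add(68850, Mul(-459, -550), Mul(-150, 4), Mul(-550, 4))) = Add(-86, Add(68850, 252450, -600, -2200)) = Add(-86, 318500) = 318414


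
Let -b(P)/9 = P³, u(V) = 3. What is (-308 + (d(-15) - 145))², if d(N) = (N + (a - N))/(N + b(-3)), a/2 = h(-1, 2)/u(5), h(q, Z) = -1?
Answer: 24002375329/116964 ≈ 2.0521e+5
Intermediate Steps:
b(P) = -9*P³
a = -⅔ (a = 2*(-1/3) = 2*(-1*⅓) = 2*(-⅓) = -⅔ ≈ -0.66667)
d(N) = -2/(3*(243 + N)) (d(N) = (N + (-⅔ - N))/(N - 9*(-3)³) = -2/(3*(N - 9*(-27))) = -2/(3*(N + 243)) = -2/(3*(243 + N)))
(-308 + (d(-15) - 145))² = (-308 + (-2/(729 + 3*(-15)) - 145))² = (-308 + (-2/(729 - 45) - 145))² = (-308 + (-2/684 - 145))² = (-308 + (-2*1/684 - 145))² = (-308 + (-1/342 - 145))² = (-308 - 49591/342)² = (-154927/342)² = 24002375329/116964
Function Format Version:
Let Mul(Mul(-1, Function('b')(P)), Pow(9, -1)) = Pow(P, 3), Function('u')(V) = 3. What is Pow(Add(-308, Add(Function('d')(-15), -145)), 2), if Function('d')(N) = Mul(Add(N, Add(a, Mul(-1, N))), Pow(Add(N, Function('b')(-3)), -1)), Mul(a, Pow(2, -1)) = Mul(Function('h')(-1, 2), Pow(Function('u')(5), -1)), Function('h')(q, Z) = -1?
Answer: Rational(24002375329, 116964) ≈ 2.0521e+5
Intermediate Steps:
Function('b')(P) = Mul(-9, Pow(P, 3))
a = Rational(-2, 3) (a = Mul(2, Mul(-1, Pow(3, -1))) = Mul(2, Mul(-1, Rational(1, 3))) = Mul(2, Rational(-1, 3)) = Rational(-2, 3) ≈ -0.66667)
Function('d')(N) = Mul(Rational(-2, 3), Pow(Add(243, N), -1)) (Function('d')(N) = Mul(Add(N, Add(Rational(-2, 3), Mul(-1, N))), Pow(Add(N, Mul(-9, Pow(-3, 3))), -1)) = Mul(Rational(-2, 3), Pow(Add(N, Mul(-9, -27)), -1)) = Mul(Rational(-2, 3), Pow(Add(N, 243), -1)) = Mul(Rational(-2, 3), Pow(Add(243, N), -1)))
Pow(Add(-308, Add(Function('d')(-15), -145)), 2) = Pow(Add(-308, Add(Mul(-2, Pow(Add(729, Mul(3, -15)), -1)), -145)), 2) = Pow(Add(-308, Add(Mul(-2, Pow(Add(729, -45), -1)), -145)), 2) = Pow(Add(-308, Add(Mul(-2, Pow(684, -1)), -145)), 2) = Pow(Add(-308, Add(Mul(-2, Rational(1, 684)), -145)), 2) = Pow(Add(-308, Add(Rational(-1, 342), -145)), 2) = Pow(Add(-308, Rational(-49591, 342)), 2) = Pow(Rational(-154927, 342), 2) = Rational(24002375329, 116964)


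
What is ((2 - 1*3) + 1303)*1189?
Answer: 1548078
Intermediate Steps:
((2 - 1*3) + 1303)*1189 = ((2 - 3) + 1303)*1189 = (-1 + 1303)*1189 = 1302*1189 = 1548078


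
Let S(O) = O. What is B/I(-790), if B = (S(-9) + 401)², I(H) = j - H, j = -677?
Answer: 153664/113 ≈ 1359.9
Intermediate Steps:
I(H) = -677 - H
B = 153664 (B = (-9 + 401)² = 392² = 153664)
B/I(-790) = 153664/(-677 - 1*(-790)) = 153664/(-677 + 790) = 153664/113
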